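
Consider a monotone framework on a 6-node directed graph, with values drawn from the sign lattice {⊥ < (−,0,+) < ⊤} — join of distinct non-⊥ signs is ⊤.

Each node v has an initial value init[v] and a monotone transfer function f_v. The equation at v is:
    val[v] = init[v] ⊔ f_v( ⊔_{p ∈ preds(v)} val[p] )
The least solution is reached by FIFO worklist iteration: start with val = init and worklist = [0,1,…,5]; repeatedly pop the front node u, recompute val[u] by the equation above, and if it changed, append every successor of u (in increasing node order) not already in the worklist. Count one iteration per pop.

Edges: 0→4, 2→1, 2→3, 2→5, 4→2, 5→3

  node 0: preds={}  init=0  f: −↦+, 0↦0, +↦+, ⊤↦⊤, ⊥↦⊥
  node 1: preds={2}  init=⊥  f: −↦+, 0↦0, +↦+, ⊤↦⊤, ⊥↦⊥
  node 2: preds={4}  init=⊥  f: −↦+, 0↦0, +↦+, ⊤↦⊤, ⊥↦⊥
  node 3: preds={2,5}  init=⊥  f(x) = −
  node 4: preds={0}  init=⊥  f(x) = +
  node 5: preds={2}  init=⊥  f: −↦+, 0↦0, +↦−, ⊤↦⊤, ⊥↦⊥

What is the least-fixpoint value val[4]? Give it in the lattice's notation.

+

Worklist (11 pops):
  #1 pop 0: in=⊥ → 0 (no change)
  #2 pop 1: in=⊥ → ⊥ (no change)
  #3 pop 2: in=⊥ → ⊥ (no change)
  #4 pop 3: in=⊥ → − (was ⊥); enqueue []
  #5 pop 4: in=0 → + (was ⊥); enqueue [2]
  #6 pop 5: in=⊥ → ⊥ (no change)
  #7 pop 2: in=+ → + (was ⊥); enqueue [1,3,5]
  #8 pop 1: in=+ → + (was ⊥); enqueue []
  #9 pop 3: in=+ → − (no change)
  #10 pop 5: in=+ → − (was ⊥); enqueue [3]
  #11 pop 3: in=⊤ → − (no change)

Fixpoint:
  val[0] = 0
  val[1] = +
  val[2] = +
  val[3] = −
  val[4] = +
  val[5] = −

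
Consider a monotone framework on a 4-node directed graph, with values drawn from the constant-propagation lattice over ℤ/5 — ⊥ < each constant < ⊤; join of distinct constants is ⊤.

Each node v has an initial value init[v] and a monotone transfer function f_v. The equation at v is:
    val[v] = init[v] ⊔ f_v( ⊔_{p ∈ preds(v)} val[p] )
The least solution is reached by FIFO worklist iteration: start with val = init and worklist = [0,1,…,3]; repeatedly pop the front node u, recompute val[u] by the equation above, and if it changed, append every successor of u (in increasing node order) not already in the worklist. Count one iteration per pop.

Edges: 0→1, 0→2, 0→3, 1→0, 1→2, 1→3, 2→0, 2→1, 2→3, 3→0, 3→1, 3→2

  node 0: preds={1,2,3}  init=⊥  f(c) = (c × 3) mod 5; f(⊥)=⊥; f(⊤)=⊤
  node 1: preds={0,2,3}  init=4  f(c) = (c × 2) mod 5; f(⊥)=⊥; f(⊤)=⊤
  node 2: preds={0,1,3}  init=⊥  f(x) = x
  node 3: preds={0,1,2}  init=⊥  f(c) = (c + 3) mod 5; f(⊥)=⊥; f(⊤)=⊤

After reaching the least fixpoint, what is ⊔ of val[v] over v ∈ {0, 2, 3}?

⊤

Trace (9 dequeues):
  [1] u=0 | in 4 | out 2 | prev ⊥ | push {}
  [2] u=1 | in 2 | out 4 | ==
  [3] u=2 | in ⊤ | out ⊤ | prev ⊥ | push {0,1}
  [4] u=3 | in ⊤ | out ⊤ | prev ⊥ | push {2}
  [5] u=0 | in ⊤ | out ⊤ | prev 2 | push {3}
  [6] u=1 | in ⊤ | out ⊤ | prev 4 | push {0}
  [7] u=2 | in ⊤ | out ⊤ | ==
  [8] u=3 | in ⊤ | out ⊤ | ==
  [9] u=0 | in ⊤ | out ⊤ | ==

Converged values:
  [0] ⊤
  [1] ⊤
  [2] ⊤
  [3] ⊤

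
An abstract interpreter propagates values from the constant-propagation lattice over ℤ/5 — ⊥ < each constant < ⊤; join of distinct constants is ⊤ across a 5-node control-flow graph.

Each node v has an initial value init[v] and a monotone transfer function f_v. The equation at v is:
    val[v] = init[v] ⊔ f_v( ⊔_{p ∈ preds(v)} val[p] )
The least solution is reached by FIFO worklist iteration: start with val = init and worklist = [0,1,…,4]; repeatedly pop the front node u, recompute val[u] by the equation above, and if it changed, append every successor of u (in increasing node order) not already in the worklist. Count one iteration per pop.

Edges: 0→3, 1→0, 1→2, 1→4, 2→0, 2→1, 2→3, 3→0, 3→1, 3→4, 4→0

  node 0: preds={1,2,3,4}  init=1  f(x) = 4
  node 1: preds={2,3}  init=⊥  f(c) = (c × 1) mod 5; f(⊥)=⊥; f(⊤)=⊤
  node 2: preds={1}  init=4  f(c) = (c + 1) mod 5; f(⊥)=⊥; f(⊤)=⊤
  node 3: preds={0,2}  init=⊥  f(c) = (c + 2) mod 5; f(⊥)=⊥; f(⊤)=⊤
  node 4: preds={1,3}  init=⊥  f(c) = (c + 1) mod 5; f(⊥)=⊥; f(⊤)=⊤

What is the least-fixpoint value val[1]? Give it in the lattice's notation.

⊤

Worklist (10 pops):
  #1 pop 0: in=4 → ⊤ (was 1); enqueue []
  #2 pop 1: in=4 → 4 (was ⊥); enqueue [0]
  #3 pop 2: in=4 → ⊤ (was 4); enqueue [1]
  #4 pop 3: in=⊤ → ⊤ (was ⊥); enqueue []
  #5 pop 4: in=⊤ → ⊤ (was ⊥); enqueue []
  #6 pop 0: in=⊤ → ⊤ (no change)
  #7 pop 1: in=⊤ → ⊤ (was 4); enqueue [0,2,4]
  #8 pop 0: in=⊤ → ⊤ (no change)
  #9 pop 2: in=⊤ → ⊤ (no change)
  #10 pop 4: in=⊤ → ⊤ (no change)

Fixpoint:
  val[0] = ⊤
  val[1] = ⊤
  val[2] = ⊤
  val[3] = ⊤
  val[4] = ⊤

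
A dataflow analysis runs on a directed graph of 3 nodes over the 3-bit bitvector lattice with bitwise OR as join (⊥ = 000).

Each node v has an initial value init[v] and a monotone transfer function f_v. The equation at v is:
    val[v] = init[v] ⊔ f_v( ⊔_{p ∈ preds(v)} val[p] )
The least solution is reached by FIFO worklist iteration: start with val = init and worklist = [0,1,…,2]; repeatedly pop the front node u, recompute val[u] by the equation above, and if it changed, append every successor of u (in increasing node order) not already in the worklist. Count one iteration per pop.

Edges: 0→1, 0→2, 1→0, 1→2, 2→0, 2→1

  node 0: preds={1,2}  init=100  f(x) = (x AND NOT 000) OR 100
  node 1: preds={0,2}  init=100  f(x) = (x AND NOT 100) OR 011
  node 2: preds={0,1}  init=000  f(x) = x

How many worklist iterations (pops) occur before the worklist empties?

6

Iteration log — 6 steps:
  step 1. node 0  ⊔preds=100  new=100  stable
  step 2. node 1  ⊔preds=100  new=111  old=100  +wl: 0
  step 3. node 2  ⊔preds=111  new=111  old=000  +wl: 1
  step 4. node 0  ⊔preds=111  new=111  old=100  +wl: 2
  step 5. node 1  ⊔preds=111  new=111  stable
  step 6. node 2  ⊔preds=111  new=111  stable

Least fixpoint reached:
  node 0: 111
  node 1: 111
  node 2: 111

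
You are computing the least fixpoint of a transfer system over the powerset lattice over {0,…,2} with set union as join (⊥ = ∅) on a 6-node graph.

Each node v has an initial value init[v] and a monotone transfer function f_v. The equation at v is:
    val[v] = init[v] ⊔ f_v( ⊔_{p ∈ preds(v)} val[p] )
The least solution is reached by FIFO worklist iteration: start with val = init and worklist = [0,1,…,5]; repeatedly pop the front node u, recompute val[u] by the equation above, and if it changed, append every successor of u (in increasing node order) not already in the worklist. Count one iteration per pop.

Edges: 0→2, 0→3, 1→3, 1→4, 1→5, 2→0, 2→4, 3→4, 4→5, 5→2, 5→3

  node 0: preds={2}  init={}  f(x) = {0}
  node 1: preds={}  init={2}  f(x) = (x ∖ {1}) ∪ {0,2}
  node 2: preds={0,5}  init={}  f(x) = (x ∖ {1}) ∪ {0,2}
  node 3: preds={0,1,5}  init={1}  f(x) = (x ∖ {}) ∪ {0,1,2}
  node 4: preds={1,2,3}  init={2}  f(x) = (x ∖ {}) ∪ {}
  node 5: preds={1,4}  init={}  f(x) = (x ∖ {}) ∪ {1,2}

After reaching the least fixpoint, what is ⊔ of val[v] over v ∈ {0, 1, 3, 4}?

Worklist (9 pops):
  #1 pop 0: in={} → {0} (was {}); enqueue []
  #2 pop 1: in={} → {0,2} (was {2}); enqueue []
  #3 pop 2: in={0} → {0,2} (was {}); enqueue [0]
  #4 pop 3: in={0,2} → {0,1,2} (was {1}); enqueue []
  #5 pop 4: in={0,1,2} → {0,1,2} (was {2}); enqueue []
  #6 pop 5: in={0,1,2} → {0,1,2} (was {}); enqueue [2,3]
  #7 pop 0: in={0,2} → {0} (no change)
  #8 pop 2: in={0,1,2} → {0,2} (no change)
  #9 pop 3: in={0,1,2} → {0,1,2} (no change)

Fixpoint:
  val[0] = {0}
  val[1] = {0,2}
  val[2] = {0,2}
  val[3] = {0,1,2}
  val[4] = {0,1,2}
  val[5] = {0,1,2}

{0,1,2}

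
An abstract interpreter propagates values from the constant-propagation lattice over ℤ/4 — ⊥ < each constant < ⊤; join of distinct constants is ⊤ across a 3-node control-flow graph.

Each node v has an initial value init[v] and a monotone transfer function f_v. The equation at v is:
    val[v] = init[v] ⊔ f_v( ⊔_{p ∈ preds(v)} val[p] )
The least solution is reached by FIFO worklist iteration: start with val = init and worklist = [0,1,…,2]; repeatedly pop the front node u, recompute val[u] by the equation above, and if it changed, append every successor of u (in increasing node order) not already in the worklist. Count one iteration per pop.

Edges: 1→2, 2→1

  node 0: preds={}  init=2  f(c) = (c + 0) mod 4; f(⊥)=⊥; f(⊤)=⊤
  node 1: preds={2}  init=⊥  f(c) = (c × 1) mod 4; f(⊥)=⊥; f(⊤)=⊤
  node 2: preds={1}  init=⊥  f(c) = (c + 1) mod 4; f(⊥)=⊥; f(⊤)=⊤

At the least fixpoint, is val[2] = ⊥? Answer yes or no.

Trace (3 dequeues):
  [1] u=0 | in ⊥ | out 2 | ==
  [2] u=1 | in ⊥ | out ⊥ | ==
  [3] u=2 | in ⊥ | out ⊥ | ==

Converged values:
  [0] 2
  [1] ⊥
  [2] ⊥

yes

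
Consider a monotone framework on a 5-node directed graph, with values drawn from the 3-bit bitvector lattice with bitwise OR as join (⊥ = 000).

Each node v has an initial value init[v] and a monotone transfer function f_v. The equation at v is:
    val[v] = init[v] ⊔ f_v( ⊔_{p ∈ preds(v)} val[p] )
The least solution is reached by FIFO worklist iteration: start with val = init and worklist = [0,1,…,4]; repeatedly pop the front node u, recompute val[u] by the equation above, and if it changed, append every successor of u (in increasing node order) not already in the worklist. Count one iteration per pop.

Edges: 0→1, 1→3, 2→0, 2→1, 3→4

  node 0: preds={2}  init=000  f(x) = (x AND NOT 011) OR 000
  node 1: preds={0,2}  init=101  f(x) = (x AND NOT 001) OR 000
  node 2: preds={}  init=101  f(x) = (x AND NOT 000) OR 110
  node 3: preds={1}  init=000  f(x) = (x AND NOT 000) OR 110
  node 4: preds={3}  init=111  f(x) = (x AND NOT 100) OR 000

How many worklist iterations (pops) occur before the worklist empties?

Worklist (8 pops):
  #1 pop 0: in=101 → 100 (was 000); enqueue []
  #2 pop 1: in=101 → 101 (no change)
  #3 pop 2: in=000 → 111 (was 101); enqueue [0,1]
  #4 pop 3: in=101 → 111 (was 000); enqueue []
  #5 pop 4: in=111 → 111 (no change)
  #6 pop 0: in=111 → 100 (no change)
  #7 pop 1: in=111 → 111 (was 101); enqueue [3]
  #8 pop 3: in=111 → 111 (no change)

Fixpoint:
  val[0] = 100
  val[1] = 111
  val[2] = 111
  val[3] = 111
  val[4] = 111

8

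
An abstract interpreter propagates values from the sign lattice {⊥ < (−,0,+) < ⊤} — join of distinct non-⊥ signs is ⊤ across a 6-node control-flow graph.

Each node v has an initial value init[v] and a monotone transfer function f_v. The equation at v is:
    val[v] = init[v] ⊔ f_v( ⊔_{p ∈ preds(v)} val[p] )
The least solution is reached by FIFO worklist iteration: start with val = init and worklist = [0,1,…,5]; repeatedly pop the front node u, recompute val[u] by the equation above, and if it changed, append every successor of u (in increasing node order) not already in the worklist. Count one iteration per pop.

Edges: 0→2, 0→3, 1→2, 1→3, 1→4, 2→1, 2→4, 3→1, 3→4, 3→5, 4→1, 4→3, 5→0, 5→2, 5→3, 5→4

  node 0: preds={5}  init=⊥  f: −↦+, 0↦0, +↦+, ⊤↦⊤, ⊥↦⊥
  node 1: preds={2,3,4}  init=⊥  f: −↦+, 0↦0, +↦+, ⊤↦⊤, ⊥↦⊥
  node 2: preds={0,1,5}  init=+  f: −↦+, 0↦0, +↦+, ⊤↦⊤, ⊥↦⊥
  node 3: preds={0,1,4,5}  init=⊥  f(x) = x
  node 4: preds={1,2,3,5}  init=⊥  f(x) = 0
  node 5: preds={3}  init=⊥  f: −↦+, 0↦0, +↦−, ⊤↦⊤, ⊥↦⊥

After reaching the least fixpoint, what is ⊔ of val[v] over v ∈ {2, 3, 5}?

⊤

Worklist (18 pops):
  #1 pop 0: in=⊥ → ⊥ (no change)
  #2 pop 1: in=+ → + (was ⊥); enqueue []
  #3 pop 2: in=+ → + (no change)
  #4 pop 3: in=+ → + (was ⊥); enqueue [1]
  #5 pop 4: in=+ → 0 (was ⊥); enqueue [3]
  #6 pop 5: in=+ → − (was ⊥); enqueue [0,2,4]
  #7 pop 1: in=⊤ → ⊤ (was +); enqueue []
  #8 pop 3: in=⊤ → ⊤ (was +); enqueue [1,5]
  #9 pop 0: in=− → + (was ⊥); enqueue [3]
  #10 pop 2: in=⊤ → ⊤ (was +); enqueue []
  #11 pop 4: in=⊤ → 0 (no change)
  #12 pop 1: in=⊤ → ⊤ (no change)
  #13 pop 5: in=⊤ → ⊤ (was −); enqueue [0,2,4]
  #14 pop 3: in=⊤ → ⊤ (no change)
  #15 pop 0: in=⊤ → ⊤ (was +); enqueue [3]
  #16 pop 2: in=⊤ → ⊤ (no change)
  #17 pop 4: in=⊤ → 0 (no change)
  #18 pop 3: in=⊤ → ⊤ (no change)

Fixpoint:
  val[0] = ⊤
  val[1] = ⊤
  val[2] = ⊤
  val[3] = ⊤
  val[4] = 0
  val[5] = ⊤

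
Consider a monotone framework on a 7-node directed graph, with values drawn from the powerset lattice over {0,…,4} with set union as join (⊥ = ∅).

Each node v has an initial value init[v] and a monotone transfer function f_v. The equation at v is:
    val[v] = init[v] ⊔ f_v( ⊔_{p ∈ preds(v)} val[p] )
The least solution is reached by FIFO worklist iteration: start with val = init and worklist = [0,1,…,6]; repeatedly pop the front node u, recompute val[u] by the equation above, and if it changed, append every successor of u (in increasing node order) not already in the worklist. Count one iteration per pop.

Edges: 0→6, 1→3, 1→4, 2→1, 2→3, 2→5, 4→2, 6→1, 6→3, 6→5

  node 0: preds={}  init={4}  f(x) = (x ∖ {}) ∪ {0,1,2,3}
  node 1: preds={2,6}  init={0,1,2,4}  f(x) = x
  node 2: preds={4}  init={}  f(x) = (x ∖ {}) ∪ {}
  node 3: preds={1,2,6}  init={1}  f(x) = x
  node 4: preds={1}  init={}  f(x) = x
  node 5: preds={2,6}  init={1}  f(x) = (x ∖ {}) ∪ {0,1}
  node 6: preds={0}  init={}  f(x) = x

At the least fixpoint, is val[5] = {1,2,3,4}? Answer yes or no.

Iteration log — 16 steps:
  step 1. node 0  ⊔preds={}  new={0,1,2,3,4}  old={4}  +wl: 
  step 2. node 1  ⊔preds={}  new={0,1,2,4}  stable
  step 3. node 2  ⊔preds={}  new={}  stable
  step 4. node 3  ⊔preds={0,1,2,4}  new={0,1,2,4}  old={1}  +wl: 
  step 5. node 4  ⊔preds={0,1,2,4}  new={0,1,2,4}  old={}  +wl: 2
  step 6. node 5  ⊔preds={}  new={0,1}  old={1}  +wl: 
  step 7. node 6  ⊔preds={0,1,2,3,4}  new={0,1,2,3,4}  old={}  +wl: 1,3,5
  step 8. node 2  ⊔preds={0,1,2,4}  new={0,1,2,4}  old={}  +wl: 
  step 9. node 1  ⊔preds={0,1,2,3,4}  new={0,1,2,3,4}  old={0,1,2,4}  +wl: 4
  step 10. node 3  ⊔preds={0,1,2,3,4}  new={0,1,2,3,4}  old={0,1,2,4}  +wl: 
  step 11. node 5  ⊔preds={0,1,2,3,4}  new={0,1,2,3,4}  old={0,1}  +wl: 
  step 12. node 4  ⊔preds={0,1,2,3,4}  new={0,1,2,3,4}  old={0,1,2,4}  +wl: 2
  step 13. node 2  ⊔preds={0,1,2,3,4}  new={0,1,2,3,4}  old={0,1,2,4}  +wl: 1,3,5
  step 14. node 1  ⊔preds={0,1,2,3,4}  new={0,1,2,3,4}  stable
  step 15. node 3  ⊔preds={0,1,2,3,4}  new={0,1,2,3,4}  stable
  step 16. node 5  ⊔preds={0,1,2,3,4}  new={0,1,2,3,4}  stable

Least fixpoint reached:
  node 0: {0,1,2,3,4}
  node 1: {0,1,2,3,4}
  node 2: {0,1,2,3,4}
  node 3: {0,1,2,3,4}
  node 4: {0,1,2,3,4}
  node 5: {0,1,2,3,4}
  node 6: {0,1,2,3,4}

no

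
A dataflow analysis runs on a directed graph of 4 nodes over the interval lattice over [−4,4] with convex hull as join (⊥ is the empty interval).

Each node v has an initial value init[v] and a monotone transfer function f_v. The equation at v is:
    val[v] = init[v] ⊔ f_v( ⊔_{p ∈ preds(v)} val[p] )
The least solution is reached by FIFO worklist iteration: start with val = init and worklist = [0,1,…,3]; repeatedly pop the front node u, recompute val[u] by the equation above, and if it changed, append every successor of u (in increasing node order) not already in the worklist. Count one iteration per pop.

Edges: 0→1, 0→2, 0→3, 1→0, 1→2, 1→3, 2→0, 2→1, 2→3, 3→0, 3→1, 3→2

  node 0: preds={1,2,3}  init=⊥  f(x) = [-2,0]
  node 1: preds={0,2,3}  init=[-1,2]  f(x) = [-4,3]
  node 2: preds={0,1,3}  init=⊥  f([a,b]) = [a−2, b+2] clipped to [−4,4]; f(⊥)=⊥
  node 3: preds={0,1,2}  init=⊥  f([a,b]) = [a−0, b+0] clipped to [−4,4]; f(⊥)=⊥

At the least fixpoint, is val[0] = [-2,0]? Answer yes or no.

Iteration log — 7 steps:
  step 1. node 0  ⊔preds=[-1,2]  new=[-2,0]  old=⊥  +wl: 
  step 2. node 1  ⊔preds=[-2,0]  new=[-4,3]  old=[-1,2]  +wl: 0
  step 3. node 2  ⊔preds=[-4,3]  new=[-4,4]  old=⊥  +wl: 1
  step 4. node 3  ⊔preds=[-4,4]  new=[-4,4]  old=⊥  +wl: 2
  step 5. node 0  ⊔preds=[-4,4]  new=[-2,0]  stable
  step 6. node 1  ⊔preds=[-4,4]  new=[-4,3]  stable
  step 7. node 2  ⊔preds=[-4,4]  new=[-4,4]  stable

Least fixpoint reached:
  node 0: [-2,0]
  node 1: [-4,3]
  node 2: [-4,4]
  node 3: [-4,4]

yes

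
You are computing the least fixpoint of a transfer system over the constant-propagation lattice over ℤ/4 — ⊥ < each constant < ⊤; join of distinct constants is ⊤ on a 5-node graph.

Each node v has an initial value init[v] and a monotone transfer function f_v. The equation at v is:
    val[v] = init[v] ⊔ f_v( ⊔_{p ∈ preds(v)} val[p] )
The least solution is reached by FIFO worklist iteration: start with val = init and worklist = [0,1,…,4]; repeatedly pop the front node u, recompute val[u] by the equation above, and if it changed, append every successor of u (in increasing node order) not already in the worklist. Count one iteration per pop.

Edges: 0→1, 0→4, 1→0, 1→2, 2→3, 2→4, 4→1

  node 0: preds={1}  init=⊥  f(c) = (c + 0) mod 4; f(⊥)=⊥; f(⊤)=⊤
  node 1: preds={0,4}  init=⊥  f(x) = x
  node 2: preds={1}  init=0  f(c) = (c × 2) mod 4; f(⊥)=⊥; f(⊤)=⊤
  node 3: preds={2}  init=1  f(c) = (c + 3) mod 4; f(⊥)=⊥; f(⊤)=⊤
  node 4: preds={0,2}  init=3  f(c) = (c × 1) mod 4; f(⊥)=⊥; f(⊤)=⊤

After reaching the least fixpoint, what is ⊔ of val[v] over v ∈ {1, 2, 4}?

⊤

Iteration log — 12 steps:
  step 1. node 0  ⊔preds=⊥  new=⊥  stable
  step 2. node 1  ⊔preds=3  new=3  old=⊥  +wl: 0
  step 3. node 2  ⊔preds=3  new=⊤  old=0  +wl: 
  step 4. node 3  ⊔preds=⊤  new=⊤  old=1  +wl: 
  step 5. node 4  ⊔preds=⊤  new=⊤  old=3  +wl: 1
  step 6. node 0  ⊔preds=3  new=3  old=⊥  +wl: 4
  step 7. node 1  ⊔preds=⊤  new=⊤  old=3  +wl: 0,2
  step 8. node 4  ⊔preds=⊤  new=⊤  stable
  step 9. node 0  ⊔preds=⊤  new=⊤  old=3  +wl: 1,4
  step 10. node 2  ⊔preds=⊤  new=⊤  stable
  step 11. node 1  ⊔preds=⊤  new=⊤  stable
  step 12. node 4  ⊔preds=⊤  new=⊤  stable

Least fixpoint reached:
  node 0: ⊤
  node 1: ⊤
  node 2: ⊤
  node 3: ⊤
  node 4: ⊤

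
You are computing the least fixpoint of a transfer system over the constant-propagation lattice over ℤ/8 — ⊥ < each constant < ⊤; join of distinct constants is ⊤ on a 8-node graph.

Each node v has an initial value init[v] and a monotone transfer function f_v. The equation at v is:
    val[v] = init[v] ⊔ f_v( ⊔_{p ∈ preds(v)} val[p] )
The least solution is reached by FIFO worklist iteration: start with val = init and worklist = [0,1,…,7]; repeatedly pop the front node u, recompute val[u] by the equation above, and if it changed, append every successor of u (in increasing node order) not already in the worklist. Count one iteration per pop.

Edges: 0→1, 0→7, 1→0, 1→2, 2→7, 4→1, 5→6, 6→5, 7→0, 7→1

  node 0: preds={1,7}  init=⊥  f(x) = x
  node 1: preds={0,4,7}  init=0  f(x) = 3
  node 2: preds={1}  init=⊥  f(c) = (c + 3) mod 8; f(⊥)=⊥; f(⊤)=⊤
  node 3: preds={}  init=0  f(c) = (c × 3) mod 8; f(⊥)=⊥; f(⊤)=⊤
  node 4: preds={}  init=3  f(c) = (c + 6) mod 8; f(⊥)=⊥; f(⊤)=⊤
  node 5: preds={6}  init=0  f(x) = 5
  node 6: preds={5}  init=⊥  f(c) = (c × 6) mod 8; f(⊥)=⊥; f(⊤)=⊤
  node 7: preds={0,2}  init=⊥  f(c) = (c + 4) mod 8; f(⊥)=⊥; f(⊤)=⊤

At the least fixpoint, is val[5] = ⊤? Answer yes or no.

yes

Worklist (12 pops):
  #1 pop 0: in=0 → 0 (was ⊥); enqueue []
  #2 pop 1: in=⊤ → ⊤ (was 0); enqueue [0]
  #3 pop 2: in=⊤ → ⊤ (was ⊥); enqueue []
  #4 pop 3: in=⊥ → 0 (no change)
  #5 pop 4: in=⊥ → 3 (no change)
  #6 pop 5: in=⊥ → ⊤ (was 0); enqueue []
  #7 pop 6: in=⊤ → ⊤ (was ⊥); enqueue [5]
  #8 pop 7: in=⊤ → ⊤ (was ⊥); enqueue [1]
  #9 pop 0: in=⊤ → ⊤ (was 0); enqueue [7]
  #10 pop 5: in=⊤ → ⊤ (no change)
  #11 pop 1: in=⊤ → ⊤ (no change)
  #12 pop 7: in=⊤ → ⊤ (no change)

Fixpoint:
  val[0] = ⊤
  val[1] = ⊤
  val[2] = ⊤
  val[3] = 0
  val[4] = 3
  val[5] = ⊤
  val[6] = ⊤
  val[7] = ⊤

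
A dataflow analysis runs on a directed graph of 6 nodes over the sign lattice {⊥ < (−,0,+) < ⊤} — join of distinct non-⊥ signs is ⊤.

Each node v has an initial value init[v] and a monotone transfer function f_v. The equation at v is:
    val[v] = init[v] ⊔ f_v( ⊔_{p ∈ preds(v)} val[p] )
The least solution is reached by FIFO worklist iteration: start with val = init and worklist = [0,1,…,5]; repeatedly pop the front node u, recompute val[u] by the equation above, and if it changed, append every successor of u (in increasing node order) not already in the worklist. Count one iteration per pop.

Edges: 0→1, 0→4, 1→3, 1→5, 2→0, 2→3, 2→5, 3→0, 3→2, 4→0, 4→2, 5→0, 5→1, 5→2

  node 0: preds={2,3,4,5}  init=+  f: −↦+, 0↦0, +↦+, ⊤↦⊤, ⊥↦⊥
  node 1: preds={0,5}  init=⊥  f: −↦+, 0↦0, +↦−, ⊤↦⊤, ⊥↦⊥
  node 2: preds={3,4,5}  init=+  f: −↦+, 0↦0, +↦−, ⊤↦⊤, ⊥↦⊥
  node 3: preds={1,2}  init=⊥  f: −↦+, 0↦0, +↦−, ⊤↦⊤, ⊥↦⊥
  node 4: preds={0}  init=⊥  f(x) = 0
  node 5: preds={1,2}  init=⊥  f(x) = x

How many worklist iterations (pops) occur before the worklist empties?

13

Iteration log — 13 steps:
  step 1. node 0  ⊔preds=+  new=+  stable
  step 2. node 1  ⊔preds=+  new=−  old=⊥  +wl: 
  step 3. node 2  ⊔preds=⊥  new=+  stable
  step 4. node 3  ⊔preds=⊤  new=⊤  old=⊥  +wl: 0,2
  step 5. node 4  ⊔preds=+  new=0  old=⊥  +wl: 
  step 6. node 5  ⊔preds=⊤  new=⊤  old=⊥  +wl: 1
  step 7. node 0  ⊔preds=⊤  new=⊤  old=+  +wl: 4
  step 8. node 2  ⊔preds=⊤  new=⊤  old=+  +wl: 0,3,5
  step 9. node 1  ⊔preds=⊤  new=⊤  old=−  +wl: 
  step 10. node 4  ⊔preds=⊤  new=0  stable
  step 11. node 0  ⊔preds=⊤  new=⊤  stable
  step 12. node 3  ⊔preds=⊤  new=⊤  stable
  step 13. node 5  ⊔preds=⊤  new=⊤  stable

Least fixpoint reached:
  node 0: ⊤
  node 1: ⊤
  node 2: ⊤
  node 3: ⊤
  node 4: 0
  node 5: ⊤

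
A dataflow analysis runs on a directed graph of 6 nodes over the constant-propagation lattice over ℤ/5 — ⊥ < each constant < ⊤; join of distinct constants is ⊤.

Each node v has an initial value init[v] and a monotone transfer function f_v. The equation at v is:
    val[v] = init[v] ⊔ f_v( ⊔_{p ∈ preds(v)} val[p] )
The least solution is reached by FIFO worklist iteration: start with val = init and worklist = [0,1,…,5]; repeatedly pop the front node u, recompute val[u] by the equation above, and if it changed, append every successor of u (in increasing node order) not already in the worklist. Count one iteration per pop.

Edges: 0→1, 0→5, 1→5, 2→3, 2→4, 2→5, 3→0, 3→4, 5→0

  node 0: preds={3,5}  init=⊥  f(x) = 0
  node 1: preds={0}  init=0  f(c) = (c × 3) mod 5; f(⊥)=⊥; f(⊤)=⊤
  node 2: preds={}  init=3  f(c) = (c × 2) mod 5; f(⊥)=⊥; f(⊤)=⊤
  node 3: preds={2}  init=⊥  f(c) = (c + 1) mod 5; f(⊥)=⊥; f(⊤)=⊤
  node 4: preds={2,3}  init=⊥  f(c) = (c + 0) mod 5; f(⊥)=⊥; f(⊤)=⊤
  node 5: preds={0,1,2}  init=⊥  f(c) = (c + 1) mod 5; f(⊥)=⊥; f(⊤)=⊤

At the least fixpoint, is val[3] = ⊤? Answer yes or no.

Iteration log — 7 steps:
  step 1. node 0  ⊔preds=⊥  new=0  old=⊥  +wl: 
  step 2. node 1  ⊔preds=0  new=0  stable
  step 3. node 2  ⊔preds=⊥  new=3  stable
  step 4. node 3  ⊔preds=3  new=4  old=⊥  +wl: 0
  step 5. node 4  ⊔preds=⊤  new=⊤  old=⊥  +wl: 
  step 6. node 5  ⊔preds=⊤  new=⊤  old=⊥  +wl: 
  step 7. node 0  ⊔preds=⊤  new=0  stable

Least fixpoint reached:
  node 0: 0
  node 1: 0
  node 2: 3
  node 3: 4
  node 4: ⊤
  node 5: ⊤

no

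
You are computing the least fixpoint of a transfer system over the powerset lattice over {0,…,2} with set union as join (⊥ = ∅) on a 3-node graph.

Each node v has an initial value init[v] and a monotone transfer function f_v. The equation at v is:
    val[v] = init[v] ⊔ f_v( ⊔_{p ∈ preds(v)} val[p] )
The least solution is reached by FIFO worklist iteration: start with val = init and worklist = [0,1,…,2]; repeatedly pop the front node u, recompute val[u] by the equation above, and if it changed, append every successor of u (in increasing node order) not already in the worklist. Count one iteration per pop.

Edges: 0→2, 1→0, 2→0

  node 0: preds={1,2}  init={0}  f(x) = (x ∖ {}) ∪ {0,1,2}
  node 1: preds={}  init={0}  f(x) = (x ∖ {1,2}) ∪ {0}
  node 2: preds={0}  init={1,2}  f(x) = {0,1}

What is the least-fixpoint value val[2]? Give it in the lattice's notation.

{0,1,2}

Worklist (4 pops):
  #1 pop 0: in={0,1,2} → {0,1,2} (was {0}); enqueue []
  #2 pop 1: in={} → {0} (no change)
  #3 pop 2: in={0,1,2} → {0,1,2} (was {1,2}); enqueue [0]
  #4 pop 0: in={0,1,2} → {0,1,2} (no change)

Fixpoint:
  val[0] = {0,1,2}
  val[1] = {0}
  val[2] = {0,1,2}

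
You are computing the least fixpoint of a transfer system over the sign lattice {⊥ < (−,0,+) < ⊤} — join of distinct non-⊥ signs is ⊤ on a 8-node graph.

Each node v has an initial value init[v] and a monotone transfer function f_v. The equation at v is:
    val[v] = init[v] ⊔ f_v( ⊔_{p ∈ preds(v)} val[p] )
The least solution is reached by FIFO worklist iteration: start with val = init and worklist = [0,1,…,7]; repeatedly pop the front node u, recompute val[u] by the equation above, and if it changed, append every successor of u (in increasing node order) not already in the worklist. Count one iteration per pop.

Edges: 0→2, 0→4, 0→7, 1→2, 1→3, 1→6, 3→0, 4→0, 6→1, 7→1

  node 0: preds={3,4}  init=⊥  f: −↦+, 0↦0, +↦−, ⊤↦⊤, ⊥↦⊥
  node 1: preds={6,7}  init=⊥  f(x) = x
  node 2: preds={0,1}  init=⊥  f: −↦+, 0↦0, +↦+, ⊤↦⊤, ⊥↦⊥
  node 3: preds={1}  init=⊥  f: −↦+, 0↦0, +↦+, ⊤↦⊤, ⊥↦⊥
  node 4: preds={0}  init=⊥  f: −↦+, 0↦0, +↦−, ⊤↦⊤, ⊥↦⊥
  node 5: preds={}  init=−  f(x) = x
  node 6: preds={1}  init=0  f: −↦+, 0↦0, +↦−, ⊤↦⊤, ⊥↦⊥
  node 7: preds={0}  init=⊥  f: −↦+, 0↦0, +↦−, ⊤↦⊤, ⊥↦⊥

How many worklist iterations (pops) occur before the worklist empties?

Worklist (14 pops):
  #1 pop 0: in=⊥ → ⊥ (no change)
  #2 pop 1: in=0 → 0 (was ⊥); enqueue []
  #3 pop 2: in=0 → 0 (was ⊥); enqueue []
  #4 pop 3: in=0 → 0 (was ⊥); enqueue [0]
  #5 pop 4: in=⊥ → ⊥ (no change)
  #6 pop 5: in=⊥ → − (no change)
  #7 pop 6: in=0 → 0 (no change)
  #8 pop 7: in=⊥ → ⊥ (no change)
  #9 pop 0: in=0 → 0 (was ⊥); enqueue [2,4,7]
  #10 pop 2: in=0 → 0 (no change)
  #11 pop 4: in=0 → 0 (was ⊥); enqueue [0]
  #12 pop 7: in=0 → 0 (was ⊥); enqueue [1]
  #13 pop 0: in=0 → 0 (no change)
  #14 pop 1: in=0 → 0 (no change)

Fixpoint:
  val[0] = 0
  val[1] = 0
  val[2] = 0
  val[3] = 0
  val[4] = 0
  val[5] = −
  val[6] = 0
  val[7] = 0

14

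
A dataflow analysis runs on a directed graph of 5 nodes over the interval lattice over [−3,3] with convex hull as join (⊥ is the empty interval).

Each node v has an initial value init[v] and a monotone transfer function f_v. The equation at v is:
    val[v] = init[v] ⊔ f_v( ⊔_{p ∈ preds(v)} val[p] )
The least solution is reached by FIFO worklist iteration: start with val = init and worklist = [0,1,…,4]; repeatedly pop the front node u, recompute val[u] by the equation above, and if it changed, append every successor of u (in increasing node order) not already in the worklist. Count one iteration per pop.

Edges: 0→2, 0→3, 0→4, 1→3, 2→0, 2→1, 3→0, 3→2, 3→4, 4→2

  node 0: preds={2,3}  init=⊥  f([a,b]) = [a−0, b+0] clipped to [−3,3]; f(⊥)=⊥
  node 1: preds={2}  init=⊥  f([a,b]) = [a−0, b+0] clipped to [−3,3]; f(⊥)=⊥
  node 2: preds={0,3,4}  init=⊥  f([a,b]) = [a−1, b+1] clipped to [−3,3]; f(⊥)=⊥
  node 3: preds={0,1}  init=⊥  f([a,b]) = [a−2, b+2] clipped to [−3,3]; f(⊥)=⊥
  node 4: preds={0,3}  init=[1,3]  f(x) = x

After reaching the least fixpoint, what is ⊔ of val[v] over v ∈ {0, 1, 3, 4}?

[-3,3]

Iteration log — 20 steps:
  step 1. node 0  ⊔preds=⊥  new=⊥  stable
  step 2. node 1  ⊔preds=⊥  new=⊥  stable
  step 3. node 2  ⊔preds=[1,3]  new=[0,3]  old=⊥  +wl: 0,1
  step 4. node 3  ⊔preds=⊥  new=⊥  stable
  step 5. node 4  ⊔preds=⊥  new=[1,3]  stable
  step 6. node 0  ⊔preds=[0,3]  new=[0,3]  old=⊥  +wl: 2,3,4
  step 7. node 1  ⊔preds=[0,3]  new=[0,3]  old=⊥  +wl: 
  step 8. node 2  ⊔preds=[0,3]  new=[-1,3]  old=[0,3]  +wl: 0,1
  step 9. node 3  ⊔preds=[0,3]  new=[-2,3]  old=⊥  +wl: 2
  step 10. node 4  ⊔preds=[-2,3]  new=[-2,3]  old=[1,3]  +wl: 
  step 11. node 0  ⊔preds=[-2,3]  new=[-2,3]  old=[0,3]  +wl: 3,4
  step 12. node 1  ⊔preds=[-1,3]  new=[-1,3]  old=[0,3]  +wl: 
  step 13. node 2  ⊔preds=[-2,3]  new=[-3,3]  old=[-1,3]  +wl: 0,1
  step 14. node 3  ⊔preds=[-2,3]  new=[-3,3]  old=[-2,3]  +wl: 2
  step 15. node 4  ⊔preds=[-3,3]  new=[-3,3]  old=[-2,3]  +wl: 
  step 16. node 0  ⊔preds=[-3,3]  new=[-3,3]  old=[-2,3]  +wl: 3,4
  step 17. node 1  ⊔preds=[-3,3]  new=[-3,3]  old=[-1,3]  +wl: 
  step 18. node 2  ⊔preds=[-3,3]  new=[-3,3]  stable
  step 19. node 3  ⊔preds=[-3,3]  new=[-3,3]  stable
  step 20. node 4  ⊔preds=[-3,3]  new=[-3,3]  stable

Least fixpoint reached:
  node 0: [-3,3]
  node 1: [-3,3]
  node 2: [-3,3]
  node 3: [-3,3]
  node 4: [-3,3]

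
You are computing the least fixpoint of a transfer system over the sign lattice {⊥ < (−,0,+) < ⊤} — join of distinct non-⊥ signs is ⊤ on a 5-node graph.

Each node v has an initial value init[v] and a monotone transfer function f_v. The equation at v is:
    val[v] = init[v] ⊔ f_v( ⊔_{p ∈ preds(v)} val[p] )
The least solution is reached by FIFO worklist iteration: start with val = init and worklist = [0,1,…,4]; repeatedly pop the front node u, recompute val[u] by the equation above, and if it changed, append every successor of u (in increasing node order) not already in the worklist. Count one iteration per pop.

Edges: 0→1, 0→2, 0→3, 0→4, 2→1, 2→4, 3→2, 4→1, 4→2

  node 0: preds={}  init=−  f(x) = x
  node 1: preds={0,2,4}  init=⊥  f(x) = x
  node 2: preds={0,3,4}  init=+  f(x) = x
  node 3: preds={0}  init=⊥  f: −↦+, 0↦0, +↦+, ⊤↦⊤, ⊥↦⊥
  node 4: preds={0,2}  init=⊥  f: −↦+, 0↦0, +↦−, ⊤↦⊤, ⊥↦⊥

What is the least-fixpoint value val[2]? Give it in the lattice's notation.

⊤

Iteration log — 7 steps:
  step 1. node 0  ⊔preds=⊥  new=−  stable
  step 2. node 1  ⊔preds=⊤  new=⊤  old=⊥  +wl: 
  step 3. node 2  ⊔preds=−  new=⊤  old=+  +wl: 1
  step 4. node 3  ⊔preds=−  new=+  old=⊥  +wl: 2
  step 5. node 4  ⊔preds=⊤  new=⊤  old=⊥  +wl: 
  step 6. node 1  ⊔preds=⊤  new=⊤  stable
  step 7. node 2  ⊔preds=⊤  new=⊤  stable

Least fixpoint reached:
  node 0: −
  node 1: ⊤
  node 2: ⊤
  node 3: +
  node 4: ⊤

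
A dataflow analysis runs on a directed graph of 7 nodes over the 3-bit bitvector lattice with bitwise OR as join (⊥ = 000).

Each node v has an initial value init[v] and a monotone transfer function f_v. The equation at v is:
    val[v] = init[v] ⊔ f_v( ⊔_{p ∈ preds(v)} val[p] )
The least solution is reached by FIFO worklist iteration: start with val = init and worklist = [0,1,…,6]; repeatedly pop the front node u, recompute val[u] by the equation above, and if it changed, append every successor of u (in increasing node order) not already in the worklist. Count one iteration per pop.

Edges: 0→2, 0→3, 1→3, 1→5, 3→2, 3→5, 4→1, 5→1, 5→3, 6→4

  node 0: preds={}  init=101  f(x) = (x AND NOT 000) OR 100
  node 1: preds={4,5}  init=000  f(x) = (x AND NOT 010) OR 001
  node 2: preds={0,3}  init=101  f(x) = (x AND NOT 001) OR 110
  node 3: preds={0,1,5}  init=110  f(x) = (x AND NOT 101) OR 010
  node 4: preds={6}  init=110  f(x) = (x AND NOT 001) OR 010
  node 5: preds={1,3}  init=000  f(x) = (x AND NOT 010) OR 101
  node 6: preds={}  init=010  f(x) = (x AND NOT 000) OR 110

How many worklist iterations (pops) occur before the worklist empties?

10

Iteration log — 10 steps:
  step 1. node 0  ⊔preds=000  new=101  stable
  step 2. node 1  ⊔preds=110  new=101  old=000  +wl: 
  step 3. node 2  ⊔preds=111  new=111  old=101  +wl: 
  step 4. node 3  ⊔preds=101  new=110  stable
  step 5. node 4  ⊔preds=010  new=110  stable
  step 6. node 5  ⊔preds=111  new=101  old=000  +wl: 1,3
  step 7. node 6  ⊔preds=000  new=110  old=010  +wl: 4
  step 8. node 1  ⊔preds=111  new=101  stable
  step 9. node 3  ⊔preds=101  new=110  stable
  step 10. node 4  ⊔preds=110  new=110  stable

Least fixpoint reached:
  node 0: 101
  node 1: 101
  node 2: 111
  node 3: 110
  node 4: 110
  node 5: 101
  node 6: 110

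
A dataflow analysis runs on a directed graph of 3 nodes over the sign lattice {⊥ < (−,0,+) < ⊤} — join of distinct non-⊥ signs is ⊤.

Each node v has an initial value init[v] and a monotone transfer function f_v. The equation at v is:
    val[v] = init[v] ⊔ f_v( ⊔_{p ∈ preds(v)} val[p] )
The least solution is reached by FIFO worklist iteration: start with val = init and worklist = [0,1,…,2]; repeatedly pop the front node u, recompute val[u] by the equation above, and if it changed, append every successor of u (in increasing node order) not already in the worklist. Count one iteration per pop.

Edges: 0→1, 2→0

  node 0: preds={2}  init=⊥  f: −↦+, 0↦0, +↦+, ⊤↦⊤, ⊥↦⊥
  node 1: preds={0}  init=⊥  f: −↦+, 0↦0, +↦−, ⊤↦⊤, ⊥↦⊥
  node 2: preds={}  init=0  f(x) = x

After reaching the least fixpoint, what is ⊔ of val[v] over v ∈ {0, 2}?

0

Worklist (3 pops):
  #1 pop 0: in=0 → 0 (was ⊥); enqueue []
  #2 pop 1: in=0 → 0 (was ⊥); enqueue []
  #3 pop 2: in=⊥ → 0 (no change)

Fixpoint:
  val[0] = 0
  val[1] = 0
  val[2] = 0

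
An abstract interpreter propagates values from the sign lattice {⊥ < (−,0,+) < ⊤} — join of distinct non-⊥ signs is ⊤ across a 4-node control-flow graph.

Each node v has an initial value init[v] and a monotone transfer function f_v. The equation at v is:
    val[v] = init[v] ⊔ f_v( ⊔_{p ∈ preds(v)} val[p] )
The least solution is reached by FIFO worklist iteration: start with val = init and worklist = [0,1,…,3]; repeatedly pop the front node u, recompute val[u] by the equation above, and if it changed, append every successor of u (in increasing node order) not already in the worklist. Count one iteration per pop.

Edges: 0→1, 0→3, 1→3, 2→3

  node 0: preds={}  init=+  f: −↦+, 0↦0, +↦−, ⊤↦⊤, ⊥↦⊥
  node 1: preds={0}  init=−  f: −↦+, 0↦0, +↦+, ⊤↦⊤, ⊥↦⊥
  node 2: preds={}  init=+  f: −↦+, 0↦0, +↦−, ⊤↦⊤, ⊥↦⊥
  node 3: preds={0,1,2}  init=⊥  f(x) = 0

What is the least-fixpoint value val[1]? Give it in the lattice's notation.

⊤

Iteration log — 4 steps:
  step 1. node 0  ⊔preds=⊥  new=+  stable
  step 2. node 1  ⊔preds=+  new=⊤  old=−  +wl: 
  step 3. node 2  ⊔preds=⊥  new=+  stable
  step 4. node 3  ⊔preds=⊤  new=0  old=⊥  +wl: 

Least fixpoint reached:
  node 0: +
  node 1: ⊤
  node 2: +
  node 3: 0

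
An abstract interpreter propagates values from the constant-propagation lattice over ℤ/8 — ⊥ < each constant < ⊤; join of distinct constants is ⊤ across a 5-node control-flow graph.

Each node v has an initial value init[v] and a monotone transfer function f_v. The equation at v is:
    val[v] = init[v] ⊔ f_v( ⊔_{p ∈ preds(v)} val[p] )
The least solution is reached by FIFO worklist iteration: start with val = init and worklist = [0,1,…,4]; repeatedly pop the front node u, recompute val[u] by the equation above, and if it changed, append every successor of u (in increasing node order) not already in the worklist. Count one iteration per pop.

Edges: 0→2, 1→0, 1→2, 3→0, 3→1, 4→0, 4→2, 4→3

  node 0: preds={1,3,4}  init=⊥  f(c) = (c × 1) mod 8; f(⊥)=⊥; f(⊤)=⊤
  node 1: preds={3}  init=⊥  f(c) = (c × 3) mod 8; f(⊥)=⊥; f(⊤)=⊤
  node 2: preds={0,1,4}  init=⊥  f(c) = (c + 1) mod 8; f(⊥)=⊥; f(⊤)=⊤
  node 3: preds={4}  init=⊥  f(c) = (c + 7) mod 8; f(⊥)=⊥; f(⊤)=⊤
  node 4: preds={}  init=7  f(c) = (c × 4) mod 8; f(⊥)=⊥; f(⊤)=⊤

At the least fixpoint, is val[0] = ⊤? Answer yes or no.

Worklist (9 pops):
  #1 pop 0: in=7 → 7 (was ⊥); enqueue []
  #2 pop 1: in=⊥ → ⊥ (no change)
  #3 pop 2: in=7 → 0 (was ⊥); enqueue []
  #4 pop 3: in=7 → 6 (was ⊥); enqueue [0,1]
  #5 pop 4: in=⊥ → 7 (no change)
  #6 pop 0: in=⊤ → ⊤ (was 7); enqueue [2]
  #7 pop 1: in=6 → 2 (was ⊥); enqueue [0]
  #8 pop 2: in=⊤ → ⊤ (was 0); enqueue []
  #9 pop 0: in=⊤ → ⊤ (no change)

Fixpoint:
  val[0] = ⊤
  val[1] = 2
  val[2] = ⊤
  val[3] = 6
  val[4] = 7

yes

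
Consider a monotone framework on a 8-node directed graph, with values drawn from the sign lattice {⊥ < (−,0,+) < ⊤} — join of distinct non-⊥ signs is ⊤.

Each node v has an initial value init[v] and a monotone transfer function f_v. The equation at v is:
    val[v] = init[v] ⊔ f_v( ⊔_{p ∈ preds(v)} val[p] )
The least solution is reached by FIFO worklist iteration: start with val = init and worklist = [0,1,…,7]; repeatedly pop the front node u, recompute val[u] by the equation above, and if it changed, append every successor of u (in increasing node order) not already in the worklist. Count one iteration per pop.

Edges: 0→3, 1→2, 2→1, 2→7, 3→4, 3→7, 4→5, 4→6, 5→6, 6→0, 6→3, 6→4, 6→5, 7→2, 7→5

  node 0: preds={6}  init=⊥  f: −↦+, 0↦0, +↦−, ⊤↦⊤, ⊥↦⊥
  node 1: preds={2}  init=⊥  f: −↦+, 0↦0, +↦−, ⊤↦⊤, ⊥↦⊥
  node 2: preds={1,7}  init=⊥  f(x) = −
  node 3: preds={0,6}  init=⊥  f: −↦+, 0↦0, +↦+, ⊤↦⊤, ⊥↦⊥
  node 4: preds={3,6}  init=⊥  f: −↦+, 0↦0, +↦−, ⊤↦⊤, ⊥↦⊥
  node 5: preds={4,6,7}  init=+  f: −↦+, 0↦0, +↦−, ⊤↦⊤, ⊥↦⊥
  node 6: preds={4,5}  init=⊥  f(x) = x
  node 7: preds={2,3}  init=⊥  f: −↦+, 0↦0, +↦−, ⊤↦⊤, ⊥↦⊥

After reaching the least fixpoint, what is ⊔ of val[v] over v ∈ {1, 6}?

⊤

Worklist (21 pops):
  #1 pop 0: in=⊥ → ⊥ (no change)
  #2 pop 1: in=⊥ → ⊥ (no change)
  #3 pop 2: in=⊥ → − (was ⊥); enqueue [1]
  #4 pop 3: in=⊥ → ⊥ (no change)
  #5 pop 4: in=⊥ → ⊥ (no change)
  #6 pop 5: in=⊥ → + (no change)
  #7 pop 6: in=+ → + (was ⊥); enqueue [0,3,4,5]
  #8 pop 7: in=− → + (was ⊥); enqueue [2]
  #9 pop 1: in=− → + (was ⊥); enqueue []
  #10 pop 0: in=+ → − (was ⊥); enqueue []
  #11 pop 3: in=⊤ → ⊤ (was ⊥); enqueue [7]
  #12 pop 4: in=⊤ → ⊤ (was ⊥); enqueue [6]
  #13 pop 5: in=⊤ → ⊤ (was +); enqueue []
  #14 pop 2: in=+ → − (no change)
  #15 pop 7: in=⊤ → ⊤ (was +); enqueue [2,5]
  #16 pop 6: in=⊤ → ⊤ (was +); enqueue [0,3,4]
  #17 pop 2: in=⊤ → − (no change)
  #18 pop 5: in=⊤ → ⊤ (no change)
  #19 pop 0: in=⊤ → ⊤ (was −); enqueue []
  #20 pop 3: in=⊤ → ⊤ (no change)
  #21 pop 4: in=⊤ → ⊤ (no change)

Fixpoint:
  val[0] = ⊤
  val[1] = +
  val[2] = −
  val[3] = ⊤
  val[4] = ⊤
  val[5] = ⊤
  val[6] = ⊤
  val[7] = ⊤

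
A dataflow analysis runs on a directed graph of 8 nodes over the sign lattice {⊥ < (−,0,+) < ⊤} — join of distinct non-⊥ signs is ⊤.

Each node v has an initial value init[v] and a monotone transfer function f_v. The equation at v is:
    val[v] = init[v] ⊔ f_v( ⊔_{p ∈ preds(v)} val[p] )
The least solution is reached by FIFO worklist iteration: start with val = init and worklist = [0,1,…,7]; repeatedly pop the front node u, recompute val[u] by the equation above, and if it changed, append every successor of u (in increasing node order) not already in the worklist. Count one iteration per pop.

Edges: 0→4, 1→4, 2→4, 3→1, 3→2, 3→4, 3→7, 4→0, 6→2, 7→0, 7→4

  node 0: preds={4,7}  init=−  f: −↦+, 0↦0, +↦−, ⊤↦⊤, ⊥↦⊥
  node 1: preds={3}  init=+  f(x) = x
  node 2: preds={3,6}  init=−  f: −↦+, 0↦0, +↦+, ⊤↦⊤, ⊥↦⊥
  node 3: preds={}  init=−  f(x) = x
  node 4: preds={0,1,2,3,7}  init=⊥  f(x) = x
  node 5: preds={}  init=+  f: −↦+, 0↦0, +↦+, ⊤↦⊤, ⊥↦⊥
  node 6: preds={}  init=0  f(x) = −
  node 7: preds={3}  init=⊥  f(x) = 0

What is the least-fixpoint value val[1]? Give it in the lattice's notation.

⊤

Iteration log — 11 steps:
  step 1. node 0  ⊔preds=⊥  new=−  stable
  step 2. node 1  ⊔preds=−  new=⊤  old=+  +wl: 
  step 3. node 2  ⊔preds=⊤  new=⊤  old=−  +wl: 
  step 4. node 3  ⊔preds=⊥  new=−  stable
  step 5. node 4  ⊔preds=⊤  new=⊤  old=⊥  +wl: 0
  step 6. node 5  ⊔preds=⊥  new=+  stable
  step 7. node 6  ⊔preds=⊥  new=⊤  old=0  +wl: 2
  step 8. node 7  ⊔preds=−  new=0  old=⊥  +wl: 4
  step 9. node 0  ⊔preds=⊤  new=⊤  old=−  +wl: 
  step 10. node 2  ⊔preds=⊤  new=⊤  stable
  step 11. node 4  ⊔preds=⊤  new=⊤  stable

Least fixpoint reached:
  node 0: ⊤
  node 1: ⊤
  node 2: ⊤
  node 3: −
  node 4: ⊤
  node 5: +
  node 6: ⊤
  node 7: 0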